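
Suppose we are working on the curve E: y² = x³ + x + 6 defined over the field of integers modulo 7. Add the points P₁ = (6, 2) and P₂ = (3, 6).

(6, 5)

(6, 2) + (3, 6). λ = (6 - 2)/(3 - 6) ≡ 4/4 mod 7. 4⁻¹ ≡ 2 (mod 7), so λ ≡ 1.
  x = λ² - 6 - 3 = 1 - 9 ≡ 6; y = λ·(6 - 6) - 2 ≡ 5. → (6, 5)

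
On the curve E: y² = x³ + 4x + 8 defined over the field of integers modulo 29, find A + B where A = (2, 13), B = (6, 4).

(17, 28)

(2, 13) + (6, 4). λ = (4 - 13)/(6 - 2) ≡ 20/4 mod 29. 4⁻¹ ≡ 22 (mod 29), so λ ≡ 5.
  x = λ² - 2 - 6 = 25 - 8 ≡ 17; y = λ·(2 - 17) - 13 ≡ 28. → (17, 28)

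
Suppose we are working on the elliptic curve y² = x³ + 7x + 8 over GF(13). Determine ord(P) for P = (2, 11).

10

2P: tangent at (2, 11): λ = (3·2² + 7)/(2·11) ≡ 6/9. 9⁻¹ ≡ 3 (mod 13) since 9·3 = 27 ≡ 1, so λ ≡ 6·3 ≡ 5.
  x = λ² - 2 - 2 = 25 - 4 ≡ 8; y = λ·(2 - 8) - 11 ≡ 11. → (8, 11)
3P: (8, 11) + (2, 11). λ = (11 - 11)/(2 - 8) ≡ 0/7 mod 13. 7⁻¹ ≡ 2 (mod 13), so λ ≡ 0.
  x = λ² - 8 - 2 = 0 - 10 ≡ 3; y = λ·(8 - 3) - 11 ≡ 2. → (3, 2)
4P: (3, 2) + (2, 11). λ = (11 - 2)/(2 - 3) ≡ 9/12 mod 13. 12⁻¹ ≡ 12 (mod 13), so λ ≡ 4.
  x = λ² - 3 - 2 = 16 - 5 ≡ 11; y = λ·(3 - 11) - 2 ≡ 5. → (11, 5)
5P: (11, 5) + (2, 11). λ = (11 - 5)/(2 - 11) ≡ 6/4 mod 13. 4⁻¹ ≡ 10 (mod 13), so λ ≡ 8.
  x = λ² - 11 - 2 = 64 - 13 ≡ 12; y = λ·(11 - 12) - 5 ≡ 0. → (12, 0)
6P: (12, 0) + (2, 11). λ = (11 - 0)/(2 - 12) ≡ 11/3 mod 13. 3⁻¹ ≡ 9 (mod 13), so λ ≡ 8.
  x = λ² - 12 - 2 = 64 - 14 ≡ 11; y = λ·(12 - 11) - 0 ≡ 8. → (11, 8)
7P: (11, 8) + (2, 11). λ = (11 - 8)/(2 - 11) ≡ 3/4 mod 13. 4⁻¹ ≡ 10 (mod 13), so λ ≡ 4.
  x = λ² - 11 - 2 = 16 - 13 ≡ 3; y = λ·(11 - 3) - 8 ≡ 11. → (3, 11)
8P: (3, 11) + (2, 11). λ = (11 - 11)/(2 - 3) ≡ 0/12 mod 13. 12⁻¹ ≡ 12 (mod 13), so λ ≡ 0.
  x = λ² - 3 - 2 = 0 - 5 ≡ 8; y = λ·(3 - 8) - 11 ≡ 2. → (8, 2)
9P: (8, 2) + (2, 11). λ = (11 - 2)/(2 - 8) ≡ 9/7 mod 13. 7⁻¹ ≡ 2 (mod 13), so λ ≡ 5.
  x = λ² - 8 - 2 = 25 - 10 ≡ 2; y = λ·(8 - 2) - 2 ≡ 2. → (2, 2)
10P: (2, 2) + (2, 11): same x and y₁ ≡ -y₂, so the sum is ∞.
10P = ∞, so the order is 10.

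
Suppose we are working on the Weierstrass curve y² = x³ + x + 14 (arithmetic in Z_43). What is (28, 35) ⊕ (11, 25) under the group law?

(28, 35) + (11, 25). λ = (25 - 35)/(11 - 28) ≡ 33/26 mod 43. 26⁻¹ ≡ 5 (mod 43), so λ ≡ 36.
  x = λ² - 28 - 11 = 1296 - 39 ≡ 10; y = λ·(28 - 10) - 35 ≡ 11. → (10, 11)

(10, 11)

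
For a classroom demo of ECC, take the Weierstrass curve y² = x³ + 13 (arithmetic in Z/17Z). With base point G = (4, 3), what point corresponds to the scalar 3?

(0, 9)

Repeated addition: build up to 3G.
2G: tangent at (4, 3): λ = (3·4² + 0)/(2·3) ≡ 14/6. 6⁻¹ ≡ 3 (mod 17), so λ ≡ 14·3 ≡ 8.
  x = λ² - 4 - 4 = 64 - 8 ≡ 5; y = λ·(4 - 5) - 3 ≡ 6. → (5, 6)
3G: (5, 6) + (4, 3). λ = (3 - 6)/(4 - 5) ≡ 14/16 mod 17. 16⁻¹ ≡ 16 (mod 17) since 16·16 = 256 ≡ 1, so λ ≡ 3.
  x = λ² - 5 - 4 = 9 - 9 ≡ 0; y = λ·(5 - 0) - 6 ≡ 9. → (0, 9)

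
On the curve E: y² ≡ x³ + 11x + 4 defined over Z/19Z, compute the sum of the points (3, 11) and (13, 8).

(3, 11) + (13, 8). λ = (8 - 11)/(13 - 3) ≡ 16/10 mod 19. 10⁻¹ ≡ 2 (mod 19), so λ ≡ 13.
  x = λ² - 3 - 13 = 169 - 16 ≡ 1; y = λ·(3 - 1) - 11 ≡ 15. → (1, 15)

(1, 15)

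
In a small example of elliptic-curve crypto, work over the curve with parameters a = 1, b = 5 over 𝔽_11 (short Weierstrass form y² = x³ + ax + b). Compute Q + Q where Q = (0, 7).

tangent at (0, 7): λ = (3·0² + 1)/(2·7) ≡ 1/3. 3⁻¹ ≡ 4 (mod 11), so λ ≡ 1·4 ≡ 4.
  x = λ² - 0 - 0 = 16 - 0 ≡ 5; y = λ·(0 - 5) - 7 ≡ 6. → (5, 6)

(5, 6)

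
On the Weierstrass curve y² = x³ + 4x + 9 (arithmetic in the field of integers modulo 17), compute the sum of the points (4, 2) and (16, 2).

(4, 2) + (16, 2). λ = (2 - 2)/(16 - 4) ≡ 0/12 mod 17. 12⁻¹ ≡ 10 (mod 17) since 12·10 = 120 ≡ 1, so λ ≡ 0.
  x = λ² - 4 - 16 = 0 - 20 ≡ 14; y = λ·(4 - 14) - 2 ≡ 15. → (14, 15)

(14, 15)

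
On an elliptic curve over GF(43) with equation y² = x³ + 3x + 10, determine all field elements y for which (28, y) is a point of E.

none

x³ + 3x + 10 = 22046 ≡ 30 (mod 43).
30 is a non-residue mod 43; no y exists.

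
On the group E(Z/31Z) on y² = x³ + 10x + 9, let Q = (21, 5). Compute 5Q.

Repeated addition: build up to 5Q.
2Q: tangent at (21, 5): λ = (3·21² + 10)/(2·5) ≡ 0/10. 10⁻¹ ≡ 28 (mod 31) since 10·28 = 280 ≡ 1, so λ ≡ 0·28 ≡ 0.
  x = λ² - 21 - 21 = 0 - 42 ≡ 20; y = λ·(21 - 20) - 5 ≡ 26. → (20, 26)
3Q: (20, 26) + (21, 5). λ = (5 - 26)/(21 - 20) ≡ 10/1 mod 31. 1⁻¹ ≡ 1 (mod 31) since 1·1 = 1 ≡ 1, so λ ≡ 10.
  x = λ² - 20 - 21 = 100 - 41 ≡ 28; y = λ·(20 - 28) - 26 ≡ 18. → (28, 18)
4Q: (28, 18) + (21, 5). λ = (5 - 18)/(21 - 28) ≡ 18/24 mod 31. 24⁻¹ ≡ 22 (mod 31), so λ ≡ 24.
  x = λ² - 28 - 21 = 576 - 49 ≡ 0; y = λ·(28 - 0) - 18 ≡ 3. → (0, 3)
5Q: (0, 3) + (21, 5). λ = (5 - 3)/(21 - 0) ≡ 2/21 mod 31. 21⁻¹ ≡ 3 (mod 31) since 21·3 = 63 ≡ 1, so λ ≡ 6.
  x = λ² - 0 - 21 = 36 - 21 ≡ 15; y = λ·(0 - 15) - 3 ≡ 0. → (15, 0)

(15, 0)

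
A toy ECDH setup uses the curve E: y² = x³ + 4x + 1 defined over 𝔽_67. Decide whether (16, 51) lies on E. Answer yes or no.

y² = 51² ≡ 55; x³ + 4x + 1 = 4161 ≡ 7 (mod 67). 55 ≠ 7.

no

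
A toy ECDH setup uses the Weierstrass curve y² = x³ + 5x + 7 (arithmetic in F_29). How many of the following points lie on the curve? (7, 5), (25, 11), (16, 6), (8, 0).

(7, 5): 5² ≡ 25, rhs ≡ 8 → off.
(25, 11): 11² ≡ 5, rhs ≡ 10 → off.
(16, 6): 6² ≡ 7, rhs ≡ 7 → on.
(8, 0): 0² ≡ 0, rhs ≡ 8 → off.

1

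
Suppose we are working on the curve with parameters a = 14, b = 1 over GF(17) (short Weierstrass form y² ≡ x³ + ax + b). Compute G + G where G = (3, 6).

tangent at (3, 6): λ = (3·3² + 14)/(2·6) ≡ 7/12. 12⁻¹ ≡ 10 (mod 17), so λ ≡ 7·10 ≡ 2.
  x = λ² - 3 - 3 = 4 - 6 ≡ 15; y = λ·(3 - 15) - 6 ≡ 4. → (15, 4)

(15, 4)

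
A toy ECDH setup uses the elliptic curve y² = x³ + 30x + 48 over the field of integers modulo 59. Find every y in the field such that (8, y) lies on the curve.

x³ + 30x + 48 = 800 ≡ 33 (mod 59).
33 is a non-residue mod 59; no y exists.

none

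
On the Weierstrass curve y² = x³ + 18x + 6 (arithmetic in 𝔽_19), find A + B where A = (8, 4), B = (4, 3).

(8, 4) + (4, 3). λ = (3 - 4)/(4 - 8) ≡ 18/15 mod 19. 15⁻¹ ≡ 14 (mod 19), so λ ≡ 5.
  x = λ² - 8 - 4 = 25 - 12 ≡ 13; y = λ·(8 - 13) - 4 ≡ 9. → (13, 9)

(13, 9)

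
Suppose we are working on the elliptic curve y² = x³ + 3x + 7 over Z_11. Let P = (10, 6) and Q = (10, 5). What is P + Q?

O

The two points share x = 10 and their y-coordinates satisfy 6 + 5 ≡ 0 (mod 11), so they are inverses. Their sum is the point at infinity.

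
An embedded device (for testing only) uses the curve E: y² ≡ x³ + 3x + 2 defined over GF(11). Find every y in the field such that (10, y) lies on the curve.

x³ + 3x + 2 = 1032 ≡ 9 (mod 11).
Square roots of 9 mod 11: 3 and 8 (since 3² = 9 ≡ 9).

3, 8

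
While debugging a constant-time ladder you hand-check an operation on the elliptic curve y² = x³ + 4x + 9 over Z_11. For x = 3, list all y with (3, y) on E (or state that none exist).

x³ + 4x + 9 = 48 ≡ 4 (mod 11).
Square roots of 4 mod 11: 2 and 9 (since 2² = 4 ≡ 4).

2, 9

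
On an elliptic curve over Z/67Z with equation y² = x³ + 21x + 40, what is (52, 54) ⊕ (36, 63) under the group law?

(52, 54) + (36, 63). λ = (63 - 54)/(36 - 52) ≡ 9/51 mod 67. 51⁻¹ ≡ 46 (mod 67), so λ ≡ 12.
  x = λ² - 52 - 36 = 144 - 88 ≡ 56; y = λ·(52 - 56) - 54 ≡ 32. → (56, 32)

(56, 32)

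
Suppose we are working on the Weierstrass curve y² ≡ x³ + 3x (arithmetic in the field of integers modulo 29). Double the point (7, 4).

(24, 18)

tangent at (7, 4): λ = (3·7² + 3)/(2·4) ≡ 5/8. 8⁻¹ ≡ 11 (mod 29), so λ ≡ 5·11 ≡ 26.
  x = λ² - 7 - 7 = 676 - 14 ≡ 24; y = λ·(7 - 24) - 4 ≡ 18. → (24, 18)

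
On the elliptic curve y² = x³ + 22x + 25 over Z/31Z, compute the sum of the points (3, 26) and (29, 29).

(3, 26) + (29, 29). λ = (29 - 26)/(29 - 3) ≡ 3/26 mod 31. 26⁻¹ ≡ 6 (mod 31) since 26·6 = 156 ≡ 1, so λ ≡ 18.
  x = λ² - 3 - 29 = 324 - 32 ≡ 13; y = λ·(3 - 13) - 26 ≡ 11. → (13, 11)

(13, 11)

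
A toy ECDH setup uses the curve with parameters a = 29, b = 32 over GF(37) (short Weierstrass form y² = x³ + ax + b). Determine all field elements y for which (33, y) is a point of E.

x³ + 29x + 32 = 36926 ≡ 0 (mod 37).
Only y = 0 satisfies y² ≡ 0.

0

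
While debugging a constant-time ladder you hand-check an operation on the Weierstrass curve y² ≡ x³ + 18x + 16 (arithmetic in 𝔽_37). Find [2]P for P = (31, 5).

tangent at (31, 5): λ = (3·31² + 18)/(2·5) ≡ 15/10. 10⁻¹ ≡ 26 (mod 37), so λ ≡ 15·26 ≡ 20.
  x = λ² - 31 - 31 = 400 - 62 ≡ 5; y = λ·(31 - 5) - 5 ≡ 34. → (5, 34)

(5, 34)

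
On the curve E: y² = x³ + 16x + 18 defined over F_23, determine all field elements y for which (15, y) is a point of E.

x³ + 16x + 18 = 3633 ≡ 22 (mod 23).
22 is a non-residue mod 23; no y exists.

none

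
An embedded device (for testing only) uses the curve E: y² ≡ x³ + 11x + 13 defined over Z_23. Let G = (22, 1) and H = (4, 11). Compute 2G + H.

(9, 6)

First 2G:
Repeated addition: build up to 2G.
2G: tangent at (22, 1): λ = (3·22² + 11)/(2·1) ≡ 14/2. 2⁻¹ ≡ 12 (mod 23), so λ ≡ 14·12 ≡ 7.
  x = λ² - 22 - 22 = 49 - 44 ≡ 5; y = λ·(22 - 5) - 1 ≡ 3. → (5, 3)
2G = (5, 3).
Finally 2G + H:
(5, 3) + (4, 11). λ = (11 - 3)/(4 - 5) ≡ 8/22 mod 23. 22⁻¹ ≡ 22 (mod 23) since 22·22 = 484 ≡ 1, so λ ≡ 15.
  x = λ² - 5 - 4 = 225 - 9 ≡ 9; y = λ·(5 - 9) - 3 ≡ 6. → (9, 6)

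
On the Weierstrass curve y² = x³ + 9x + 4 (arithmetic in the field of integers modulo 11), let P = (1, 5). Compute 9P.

O

Double-and-add on 9 = (1001)₂. Start with P = (1, 5) for the leading 1-bit.
double: tangent at (1, 5): λ = (3·1² + 9)/(2·5) ≡ 1/10. 10⁻¹ ≡ 10 (mod 11), so λ ≡ 1·10 ≡ 10.
  x = λ² - 1 - 1 = 100 - 2 ≡ 10; y = λ·(1 - 10) - 5 ≡ 4. → (10, 4)
double: tangent at (10, 4): λ = (3·10² + 9)/(2·4) ≡ 1/8. 8⁻¹ ≡ 7 (mod 11), so λ ≡ 1·7 ≡ 7.
  x = λ² - 10 - 10 = 49 - 20 ≡ 7; y = λ·(10 - 7) - 4 ≡ 6. → (7, 6)
double: tangent at (7, 6): λ = (3·7² + 9)/(2·6) ≡ 2/1. 1⁻¹ ≡ 1 (mod 11), so λ ≡ 2·1 ≡ 2.
  x = λ² - 7 - 7 = 4 - 14 ≡ 1; y = λ·(7 - 1) - 6 ≡ 6. → (1, 6)
add P: (1, 6) + (1, 5): same x and y₁ ≡ -y₂, so the sum is O.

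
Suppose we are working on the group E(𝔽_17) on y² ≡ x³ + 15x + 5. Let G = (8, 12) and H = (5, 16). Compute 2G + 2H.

First 2G:
Repeated addition: build up to 2G.
2G: tangent at (8, 12): λ = (3·8² + 15)/(2·12) ≡ 3/7. 7⁻¹ ≡ 5 (mod 17) since 7·5 = 35 ≡ 1, so λ ≡ 3·5 ≡ 15.
  x = λ² - 8 - 8 = 225 - 16 ≡ 5; y = λ·(8 - 5) - 12 ≡ 16. → (5, 16)
2G = (5, 16).
Next 2H:
Repeated addition: build up to 2H.
2H: tangent at (5, 16): λ = (3·5² + 15)/(2·16) ≡ 5/15. 15⁻¹ ≡ 8 (mod 17) since 15·8 = 120 ≡ 1, so λ ≡ 5·8 ≡ 6.
  x = λ² - 5 - 5 = 36 - 10 ≡ 9; y = λ·(5 - 9) - 16 ≡ 11. → (9, 11)
2H = (9, 11).
Finally 2G + 2H:
(5, 16) + (9, 11). λ = (11 - 16)/(9 - 5) ≡ 12/4 mod 17. 4⁻¹ ≡ 13 (mod 17), so λ ≡ 3.
  x = λ² - 5 - 9 = 9 - 14 ≡ 12; y = λ·(5 - 12) - 16 ≡ 14. → (12, 14)

(12, 14)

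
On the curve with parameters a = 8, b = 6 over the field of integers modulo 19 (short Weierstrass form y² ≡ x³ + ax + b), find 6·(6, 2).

O

Write Q = (6, 2).
Repeated addition: build up to 6Q.
2Q: tangent at (6, 2): λ = (3·6² + 8)/(2·2) ≡ 2/4. 4⁻¹ ≡ 5 (mod 19), so λ ≡ 2·5 ≡ 10.
  x = λ² - 6 - 6 = 100 - 12 ≡ 12; y = λ·(6 - 12) - 2 ≡ 14. → (12, 14)
3Q: (12, 14) + (6, 2). λ = (2 - 14)/(6 - 12) ≡ 7/13 mod 19. 13⁻¹ ≡ 3 (mod 19), so λ ≡ 2.
  x = λ² - 12 - 6 = 4 - 18 ≡ 5; y = λ·(12 - 5) - 14 ≡ 0. → (5, 0)
4Q: (5, 0) + (6, 2). λ = (2 - 0)/(6 - 5) ≡ 2/1 mod 19. 1⁻¹ ≡ 1 (mod 19), so λ ≡ 2.
  x = λ² - 5 - 6 = 4 - 11 ≡ 12; y = λ·(5 - 12) - 0 ≡ 5. → (12, 5)
5Q: (12, 5) + (6, 2). λ = (2 - 5)/(6 - 12) ≡ 16/13 mod 19. 13⁻¹ ≡ 3 (mod 19) since 13·3 = 39 ≡ 1, so λ ≡ 10.
  x = λ² - 12 - 6 = 100 - 18 ≡ 6; y = λ·(12 - 6) - 5 ≡ 17. → (6, 17)
6Q: (6, 17) + (6, 2): same x and y₁ ≡ -y₂, so the sum is 𝒪.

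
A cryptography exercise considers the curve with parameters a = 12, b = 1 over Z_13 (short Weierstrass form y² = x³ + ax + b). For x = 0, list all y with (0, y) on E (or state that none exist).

x³ + 12x + 1 = 1 ≡ 1 (mod 13).
Square roots of 1 mod 13: 1 and 12 (since 1² = 1 ≡ 1).

1, 12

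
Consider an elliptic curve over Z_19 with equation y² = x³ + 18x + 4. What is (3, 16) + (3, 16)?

(17, 13)

tangent at (3, 16): λ = (3·3² + 18)/(2·16) ≡ 7/13. 13⁻¹ ≡ 3 (mod 19) since 13·3 = 39 ≡ 1, so λ ≡ 7·3 ≡ 2.
  x = λ² - 3 - 3 = 4 - 6 ≡ 17; y = λ·(3 - 17) - 16 ≡ 13. → (17, 13)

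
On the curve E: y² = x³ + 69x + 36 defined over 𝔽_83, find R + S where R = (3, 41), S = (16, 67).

(3, 41) + (16, 67). λ = (67 - 41)/(16 - 3) ≡ 26/13 mod 83. 13⁻¹ ≡ 32 (mod 83), so λ ≡ 2.
  x = λ² - 3 - 16 = 4 - 19 ≡ 68; y = λ·(3 - 68) - 41 ≡ 78. → (68, 78)

(68, 78)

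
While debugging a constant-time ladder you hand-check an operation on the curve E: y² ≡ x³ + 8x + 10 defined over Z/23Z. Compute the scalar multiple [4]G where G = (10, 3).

Repeated addition: build up to 4G.
2G: tangent at (10, 3): λ = (3·10² + 8)/(2·3) ≡ 9/6. 6⁻¹ ≡ 4 (mod 23), so λ ≡ 9·4 ≡ 13.
  x = λ² - 10 - 10 = 169 - 20 ≡ 11; y = λ·(10 - 11) - 3 ≡ 7. → (11, 7)
3G: (11, 7) + (10, 3). λ = (3 - 7)/(10 - 11) ≡ 19/22 mod 23. 22⁻¹ ≡ 22 (mod 23), so λ ≡ 4.
  x = λ² - 11 - 10 = 16 - 21 ≡ 18; y = λ·(11 - 18) - 7 ≡ 11. → (18, 11)
4G: (18, 11) + (10, 3). λ = (3 - 11)/(10 - 18) ≡ 15/15 mod 23. 15⁻¹ ≡ 20 (mod 23) since 15·20 = 300 ≡ 1, so λ ≡ 1.
  x = λ² - 18 - 10 = 1 - 28 ≡ 19; y = λ·(18 - 19) - 11 ≡ 11. → (19, 11)

(19, 11)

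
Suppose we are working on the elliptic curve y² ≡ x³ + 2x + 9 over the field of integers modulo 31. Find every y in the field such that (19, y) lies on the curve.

x³ + 2x + 9 = 6906 ≡ 24 (mod 31).
24 is a non-residue mod 31; no y exists.

none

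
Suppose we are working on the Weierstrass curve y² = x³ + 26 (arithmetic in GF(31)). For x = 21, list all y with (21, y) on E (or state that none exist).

x³ + 0x + 26 = 9287 ≡ 18 (mod 31).
Square roots of 18 mod 31: 7 and 24 (since 7² = 49 ≡ 18).

7, 24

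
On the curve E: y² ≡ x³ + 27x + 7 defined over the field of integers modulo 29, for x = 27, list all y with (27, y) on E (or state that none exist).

none

x³ + 27x + 7 = 20419 ≡ 3 (mod 29).
3 is a non-residue mod 29; no y exists.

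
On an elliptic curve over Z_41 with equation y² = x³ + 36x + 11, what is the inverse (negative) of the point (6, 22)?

(6, 19)

-(6, 22) = (6, -22 mod 41) = (6, 19).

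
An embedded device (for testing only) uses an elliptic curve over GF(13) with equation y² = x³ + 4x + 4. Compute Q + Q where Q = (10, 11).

(10, 2)

tangent at (10, 11): λ = (3·10² + 4)/(2·11) ≡ 5/9. 9⁻¹ ≡ 3 (mod 13), so λ ≡ 5·3 ≡ 2.
  x = λ² - 10 - 10 = 4 - 20 ≡ 10; y = λ·(10 - 10) - 11 ≡ 2. → (10, 2)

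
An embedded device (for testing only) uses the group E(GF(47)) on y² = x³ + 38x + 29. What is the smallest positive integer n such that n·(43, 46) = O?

2P: tangent at (43, 46): λ = (3·43² + 38)/(2·46) ≡ 39/45. 45⁻¹ ≡ 23 (mod 47), so λ ≡ 39·23 ≡ 4.
  x = λ² - 43 - 43 = 16 - 86 ≡ 24; y = λ·(43 - 24) - 46 ≡ 30. → (24, 30)
3P: (24, 30) + (43, 46). λ = (46 - 30)/(43 - 24) ≡ 16/19 mod 47. 19⁻¹ ≡ 5 (mod 47) since 19·5 = 95 ≡ 1, so λ ≡ 33.
  x = λ² - 24 - 43 = 1089 - 67 ≡ 35; y = λ·(24 - 35) - 30 ≡ 30. → (35, 30)
4P: (35, 30) + (43, 46). λ = (46 - 30)/(43 - 35) ≡ 16/8 mod 47. 8⁻¹ ≡ 6 (mod 47), so λ ≡ 2.
  x = λ² - 35 - 43 = 4 - 78 ≡ 20; y = λ·(35 - 20) - 30 ≡ 0. → (20, 0)
5P: (20, 0) + (43, 46). λ = (46 - 0)/(43 - 20) ≡ 46/23 mod 47. 23⁻¹ ≡ 45 (mod 47) since 23·45 = 1035 ≡ 1, so λ ≡ 2.
  x = λ² - 20 - 43 = 4 - 63 ≡ 35; y = λ·(20 - 35) - 0 ≡ 17. → (35, 17)
6P: (35, 17) + (43, 46). λ = (46 - 17)/(43 - 35) ≡ 29/8 mod 47. 8⁻¹ ≡ 6 (mod 47), so λ ≡ 33.
  x = λ² - 35 - 43 = 1089 - 78 ≡ 24; y = λ·(35 - 24) - 17 ≡ 17. → (24, 17)
7P: (24, 17) + (43, 46). λ = (46 - 17)/(43 - 24) ≡ 29/19 mod 47. 19⁻¹ ≡ 5 (mod 47) since 19·5 = 95 ≡ 1, so λ ≡ 4.
  x = λ² - 24 - 43 = 16 - 67 ≡ 43; y = λ·(24 - 43) - 17 ≡ 1. → (43, 1)
8P: (43, 1) + (43, 46): same x and y₁ ≡ -y₂, so the sum is O.
8P = O, so the order is 8.

8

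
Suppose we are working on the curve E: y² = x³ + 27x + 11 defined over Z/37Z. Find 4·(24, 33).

Write P = (24, 33).
Repeated addition: build up to 4P.
2P: tangent at (24, 33): λ = (3·24² + 27)/(2·33) ≡ 16/29. 29⁻¹ ≡ 23 (mod 37) since 29·23 = 667 ≡ 1, so λ ≡ 16·23 ≡ 35.
  x = λ² - 24 - 24 = 1225 - 48 ≡ 30; y = λ·(24 - 30) - 33 ≡ 16. → (30, 16)
3P: (30, 16) + (24, 33). λ = (33 - 16)/(24 - 30) ≡ 17/31 mod 37. 31⁻¹ ≡ 6 (mod 37), so λ ≡ 28.
  x = λ² - 30 - 24 = 784 - 54 ≡ 27; y = λ·(30 - 27) - 16 ≡ 31. → (27, 31)
4P: (27, 31) + (24, 33). λ = (33 - 31)/(24 - 27) ≡ 2/34 mod 37. 34⁻¹ ≡ 12 (mod 37) since 34·12 = 408 ≡ 1, so λ ≡ 24.
  x = λ² - 27 - 24 = 576 - 51 ≡ 7; y = λ·(27 - 7) - 31 ≡ 5. → (7, 5)

(7, 5)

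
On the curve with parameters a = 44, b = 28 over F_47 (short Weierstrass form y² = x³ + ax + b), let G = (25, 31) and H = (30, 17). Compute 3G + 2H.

First 3G:
Repeated addition: build up to 3G.
2G: tangent at (25, 31): λ = (3·25² + 44)/(2·31) ≡ 39/15. 15⁻¹ ≡ 22 (mod 47), so λ ≡ 39·22 ≡ 12.
  x = λ² - 25 - 25 = 144 - 50 ≡ 0; y = λ·(25 - 0) - 31 ≡ 34. → (0, 34)
3G: (0, 34) + (25, 31). λ = (31 - 34)/(25 - 0) ≡ 44/25 mod 47. 25⁻¹ ≡ 32 (mod 47) since 25·32 = 800 ≡ 1, so λ ≡ 45.
  x = λ² - 0 - 25 = 2025 - 25 ≡ 26; y = λ·(0 - 26) - 34 ≡ 18. → (26, 18)
3G = (26, 18).
Next 2H:
Repeated addition: build up to 2H.
2H: tangent at (30, 17): λ = (3·30² + 44)/(2·17) ≡ 18/34. 34⁻¹ ≡ 18 (mod 47) since 34·18 = 612 ≡ 1, so λ ≡ 18·18 ≡ 42.
  x = λ² - 30 - 30 = 1764 - 60 ≡ 12; y = λ·(30 - 12) - 17 ≡ 34. → (12, 34)
2H = (12, 34).
Finally 3G + 2H:
(26, 18) + (12, 34). λ = (34 - 18)/(12 - 26) ≡ 16/33 mod 47. 33⁻¹ ≡ 10 (mod 47), so λ ≡ 19.
  x = λ² - 26 - 12 = 361 - 38 ≡ 41; y = λ·(26 - 41) - 18 ≡ 26. → (41, 26)

(41, 26)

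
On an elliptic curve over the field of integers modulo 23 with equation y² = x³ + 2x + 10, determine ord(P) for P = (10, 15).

2P: tangent at (10, 15): λ = (3·10² + 2)/(2·15) ≡ 3/7. 7⁻¹ ≡ 10 (mod 23), so λ ≡ 3·10 ≡ 7.
  x = λ² - 10 - 10 = 49 - 20 ≡ 6; y = λ·(10 - 6) - 15 ≡ 13. → (6, 13)
3P: (6, 13) + (10, 15). λ = (15 - 13)/(10 - 6) ≡ 2/4 mod 23. 4⁻¹ ≡ 6 (mod 23), so λ ≡ 12.
  x = λ² - 6 - 10 = 144 - 16 ≡ 13; y = λ·(6 - 13) - 13 ≡ 18. → (13, 18)
4P: (13, 18) + (10, 15). λ = (15 - 18)/(10 - 13) ≡ 20/20 mod 23. 20⁻¹ ≡ 15 (mod 23) since 20·15 = 300 ≡ 1, so λ ≡ 1.
  x = λ² - 13 - 10 = 1 - 23 ≡ 1; y = λ·(13 - 1) - 18 ≡ 17. → (1, 17)
5P: (1, 17) + (10, 15). λ = (15 - 17)/(10 - 1) ≡ 21/9 mod 23. 9⁻¹ ≡ 18 (mod 23), so λ ≡ 10.
  x = λ² - 1 - 10 = 100 - 11 ≡ 20; y = λ·(1 - 20) - 17 ≡ 0. → (20, 0)
6P: (20, 0) + (10, 15). λ = (15 - 0)/(10 - 20) ≡ 15/13 mod 23. 13⁻¹ ≡ 16 (mod 23), so λ ≡ 10.
  x = λ² - 20 - 10 = 100 - 30 ≡ 1; y = λ·(20 - 1) - 0 ≡ 6. → (1, 6)
7P: (1, 6) + (10, 15). λ = (15 - 6)/(10 - 1) ≡ 9/9 mod 23. 9⁻¹ ≡ 18 (mod 23), so λ ≡ 1.
  x = λ² - 1 - 10 = 1 - 11 ≡ 13; y = λ·(1 - 13) - 6 ≡ 5. → (13, 5)
8P: (13, 5) + (10, 15). λ = (15 - 5)/(10 - 13) ≡ 10/20 mod 23. 20⁻¹ ≡ 15 (mod 23), so λ ≡ 12.
  x = λ² - 13 - 10 = 144 - 23 ≡ 6; y = λ·(13 - 6) - 5 ≡ 10. → (6, 10)
9P: (6, 10) + (10, 15). λ = (15 - 10)/(10 - 6) ≡ 5/4 mod 23. 4⁻¹ ≡ 6 (mod 23), so λ ≡ 7.
  x = λ² - 6 - 10 = 49 - 16 ≡ 10; y = λ·(6 - 10) - 10 ≡ 8. → (10, 8)
10P: (10, 8) + (10, 15): same x and y₁ ≡ -y₂, so the sum is ∞.
10P = ∞, so the order is 10.

10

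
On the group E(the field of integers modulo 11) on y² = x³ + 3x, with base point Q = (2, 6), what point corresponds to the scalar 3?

(6, 6)

Repeated addition: build up to 3Q.
2Q: tangent at (2, 6): λ = (3·2² + 3)/(2·6) ≡ 4/1. 1⁻¹ ≡ 1 (mod 11), so λ ≡ 4·1 ≡ 4.
  x = λ² - 2 - 2 = 16 - 4 ≡ 1; y = λ·(2 - 1) - 6 ≡ 9. → (1, 9)
3Q: (1, 9) + (2, 6). λ = (6 - 9)/(2 - 1) ≡ 8/1 mod 11. 1⁻¹ ≡ 1 (mod 11), so λ ≡ 8.
  x = λ² - 1 - 2 = 64 - 3 ≡ 6; y = λ·(1 - 6) - 9 ≡ 6. → (6, 6)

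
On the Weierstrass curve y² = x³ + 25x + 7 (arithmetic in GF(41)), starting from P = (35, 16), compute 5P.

Repeated addition: build up to 5P.
2P: tangent at (35, 16): λ = (3·35² + 25)/(2·16) ≡ 10/32. 32⁻¹ ≡ 9 (mod 41) since 32·9 = 288 ≡ 1, so λ ≡ 10·9 ≡ 8.
  x = λ² - 35 - 35 = 64 - 70 ≡ 35; y = λ·(35 - 35) - 16 ≡ 25. → (35, 25)
3P: (35, 25) + (35, 16): same x and y₁ ≡ -y₂, so the sum is ∞.
4P: ∞ + (35, 16) = (35, 16) (identity).
5P: tangent at (35, 16): λ = (3·35² + 25)/(2·16) ≡ 10/32. 32⁻¹ ≡ 9 (mod 41), so λ ≡ 10·9 ≡ 8.
  x = λ² - 35 - 35 = 64 - 70 ≡ 35; y = λ·(35 - 35) - 16 ≡ 25. → (35, 25)

(35, 25)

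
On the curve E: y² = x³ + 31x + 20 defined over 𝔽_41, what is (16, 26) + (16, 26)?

tangent at (16, 26): λ = (3·16² + 31)/(2·26) ≡ 20/11. 11⁻¹ ≡ 15 (mod 41), so λ ≡ 20·15 ≡ 13.
  x = λ² - 16 - 16 = 169 - 32 ≡ 14; y = λ·(16 - 14) - 26 ≡ 0. → (14, 0)

(14, 0)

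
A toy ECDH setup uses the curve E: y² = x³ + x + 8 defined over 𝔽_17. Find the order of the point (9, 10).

2P: tangent at (9, 10): λ = (3·9² + 1)/(2·10) ≡ 6/3. 3⁻¹ ≡ 6 (mod 17), so λ ≡ 6·6 ≡ 2.
  x = λ² - 9 - 9 = 4 - 18 ≡ 3; y = λ·(9 - 3) - 10 ≡ 2. → (3, 2)
3P: (3, 2) + (9, 10). λ = (10 - 2)/(9 - 3) ≡ 8/6 mod 17. 6⁻¹ ≡ 3 (mod 17), so λ ≡ 7.
  x = λ² - 3 - 9 = 49 - 12 ≡ 3; y = λ·(3 - 3) - 2 ≡ 15. → (3, 15)
4P: (3, 15) + (9, 10). λ = (10 - 15)/(9 - 3) ≡ 12/6 mod 17. 6⁻¹ ≡ 3 (mod 17) since 6·3 = 18 ≡ 1, so λ ≡ 2.
  x = λ² - 3 - 9 = 4 - 12 ≡ 9; y = λ·(3 - 9) - 15 ≡ 7. → (9, 7)
5P: (9, 7) + (9, 10): same x and y₁ ≡ -y₂, so the sum is 𝒪.
5P = 𝒪, so the order is 5.

5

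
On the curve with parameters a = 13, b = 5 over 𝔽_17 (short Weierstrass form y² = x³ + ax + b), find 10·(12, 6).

Write P = (12, 6).
Double-and-add on 10 = (1010)₂. Start with P = (12, 6) for the leading 1-bit.
double: tangent at (12, 6): λ = (3·12² + 13)/(2·6) ≡ 3/12. 12⁻¹ ≡ 10 (mod 17), so λ ≡ 3·10 ≡ 13.
  x = λ² - 12 - 12 = 169 - 24 ≡ 9; y = λ·(12 - 9) - 6 ≡ 16. → (9, 16)
double: tangent at (9, 16): λ = (3·9² + 13)/(2·16) ≡ 1/15. 15⁻¹ ≡ 8 (mod 17), so λ ≡ 1·8 ≡ 8.
  x = λ² - 9 - 9 = 64 - 18 ≡ 12; y = λ·(9 - 12) - 16 ≡ 11. → (12, 11)
add P: (12, 11) + (12, 6): same x and y₁ ≡ -y₂, so the sum is ∞.
double: ∞ + ∞ = ∞ (identity).

O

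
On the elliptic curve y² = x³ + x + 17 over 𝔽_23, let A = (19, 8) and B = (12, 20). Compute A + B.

(19, 8) + (12, 20). λ = (20 - 8)/(12 - 19) ≡ 12/16 mod 23. 16⁻¹ ≡ 13 (mod 23) since 16·13 = 208 ≡ 1, so λ ≡ 18.
  x = λ² - 19 - 12 = 324 - 31 ≡ 17; y = λ·(19 - 17) - 8 ≡ 5. → (17, 5)

(17, 5)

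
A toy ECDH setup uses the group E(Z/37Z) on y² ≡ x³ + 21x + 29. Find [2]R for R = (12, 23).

(14, 12)

tangent at (12, 23): λ = (3·12² + 21)/(2·23) ≡ 9/9. 9⁻¹ ≡ 33 (mod 37), so λ ≡ 9·33 ≡ 1.
  x = λ² - 12 - 12 = 1 - 24 ≡ 14; y = λ·(12 - 14) - 23 ≡ 12. → (14, 12)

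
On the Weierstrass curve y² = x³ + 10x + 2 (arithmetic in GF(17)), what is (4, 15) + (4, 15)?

(11, 10)

tangent at (4, 15): λ = (3·4² + 10)/(2·15) ≡ 7/13. 13⁻¹ ≡ 4 (mod 17), so λ ≡ 7·4 ≡ 11.
  x = λ² - 4 - 4 = 121 - 8 ≡ 11; y = λ·(4 - 11) - 15 ≡ 10. → (11, 10)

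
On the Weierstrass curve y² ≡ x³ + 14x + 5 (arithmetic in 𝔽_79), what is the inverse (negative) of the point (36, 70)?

(36, 9)

-(36, 70) = (36, -70 mod 79) = (36, 9).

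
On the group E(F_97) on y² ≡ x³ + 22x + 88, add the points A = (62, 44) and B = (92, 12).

(42, 64)

(62, 44) + (92, 12). λ = (12 - 44)/(92 - 62) ≡ 65/30 mod 97. 30⁻¹ ≡ 55 (mod 97), so λ ≡ 83.
  x = λ² - 62 - 92 = 6889 - 154 ≡ 42; y = λ·(62 - 42) - 44 ≡ 64. → (42, 64)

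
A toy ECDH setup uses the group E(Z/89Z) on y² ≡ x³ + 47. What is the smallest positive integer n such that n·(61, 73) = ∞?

2P: tangent at (61, 73): λ = (3·61² + 0)/(2·73) ≡ 38/57. 57⁻¹ ≡ 25 (mod 89), so λ ≡ 38·25 ≡ 60.
  x = λ² - 61 - 61 = 3600 - 122 ≡ 7; y = λ·(61 - 7) - 73 ≡ 52. → (7, 52)
3P: (7, 52) + (61, 73). λ = (73 - 52)/(61 - 7) ≡ 21/54 mod 89. 54⁻¹ ≡ 61 (mod 89) since 54·61 = 3294 ≡ 1, so λ ≡ 35.
  x = λ² - 7 - 61 = 1225 - 68 ≡ 0; y = λ·(7 - 0) - 52 ≡ 15. → (0, 15)
4P: (0, 15) + (61, 73). λ = (73 - 15)/(61 - 0) ≡ 58/61 mod 89. 61⁻¹ ≡ 54 (mod 89) since 61·54 = 3294 ≡ 1, so λ ≡ 17.
  x = λ² - 0 - 61 = 289 - 61 ≡ 50; y = λ·(0 - 50) - 15 ≡ 25. → (50, 25)
5P: (50, 25) + (61, 73). λ = (73 - 25)/(61 - 50) ≡ 48/11 mod 89. 11⁻¹ ≡ 81 (mod 89), so λ ≡ 61.
  x = λ² - 50 - 61 = 3721 - 111 ≡ 50; y = λ·(50 - 50) - 25 ≡ 64. → (50, 64)
6P: (50, 64) + (61, 73). λ = (73 - 64)/(61 - 50) ≡ 9/11 mod 89. 11⁻¹ ≡ 81 (mod 89), so λ ≡ 17.
  x = λ² - 50 - 61 = 289 - 111 ≡ 0; y = λ·(50 - 0) - 64 ≡ 74. → (0, 74)
7P: (0, 74) + (61, 73). λ = (73 - 74)/(61 - 0) ≡ 88/61 mod 89. 61⁻¹ ≡ 54 (mod 89), so λ ≡ 35.
  x = λ² - 0 - 61 = 1225 - 61 ≡ 7; y = λ·(0 - 7) - 74 ≡ 37. → (7, 37)
8P: (7, 37) + (61, 73). λ = (73 - 37)/(61 - 7) ≡ 36/54 mod 89. 54⁻¹ ≡ 61 (mod 89) since 54·61 = 3294 ≡ 1, so λ ≡ 60.
  x = λ² - 7 - 61 = 3600 - 68 ≡ 61; y = λ·(7 - 61) - 37 ≡ 16. → (61, 16)
9P: (61, 16) + (61, 73): same x and y₁ ≡ -y₂, so the sum is ∞.
9P = ∞, so the order is 9.

9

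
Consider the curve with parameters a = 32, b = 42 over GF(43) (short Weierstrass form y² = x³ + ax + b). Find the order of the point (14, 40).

2P: tangent at (14, 40): λ = (3·14² + 32)/(2·40) ≡ 18/37. 37⁻¹ ≡ 7 (mod 43) since 37·7 = 259 ≡ 1, so λ ≡ 18·7 ≡ 40.
  x = λ² - 14 - 14 = 1600 - 28 ≡ 24; y = λ·(14 - 24) - 40 ≡ 33. → (24, 33)
3P: (24, 33) + (14, 40). λ = (40 - 33)/(14 - 24) ≡ 7/33 mod 43. 33⁻¹ ≡ 30 (mod 43) since 33·30 = 990 ≡ 1, so λ ≡ 38.
  x = λ² - 24 - 14 = 1444 - 38 ≡ 30; y = λ·(24 - 30) - 33 ≡ 40. → (30, 40)
4P: (30, 40) + (14, 40). λ = (40 - 40)/(14 - 30) ≡ 0/27 mod 43. 27⁻¹ ≡ 8 (mod 43), so λ ≡ 0.
  x = λ² - 30 - 14 = 0 - 44 ≡ 42; y = λ·(30 - 42) - 40 ≡ 3. → (42, 3)
5P: (42, 3) + (14, 40). λ = (40 - 3)/(14 - 42) ≡ 37/15 mod 43. 15⁻¹ ≡ 23 (mod 43), so λ ≡ 34.
  x = λ² - 42 - 14 = 1156 - 56 ≡ 25; y = λ·(42 - 25) - 3 ≡ 16. → (25, 16)
6P: (25, 16) + (14, 40). λ = (40 - 16)/(14 - 25) ≡ 24/32 mod 43. 32⁻¹ ≡ 39 (mod 43) since 32·39 = 1248 ≡ 1, so λ ≡ 33.
  x = λ² - 25 - 14 = 1089 - 39 ≡ 18; y = λ·(25 - 18) - 16 ≡ 0. → (18, 0)
7P: (18, 0) + (14, 40). λ = (40 - 0)/(14 - 18) ≡ 40/39 mod 43. 39⁻¹ ≡ 32 (mod 43) since 39·32 = 1248 ≡ 1, so λ ≡ 33.
  x = λ² - 18 - 14 = 1089 - 32 ≡ 25; y = λ·(18 - 25) - 0 ≡ 27. → (25, 27)
8P: (25, 27) + (14, 40). λ = (40 - 27)/(14 - 25) ≡ 13/32 mod 43. 32⁻¹ ≡ 39 (mod 43) since 32·39 = 1248 ≡ 1, so λ ≡ 34.
  x = λ² - 25 - 14 = 1156 - 39 ≡ 42; y = λ·(25 - 42) - 27 ≡ 40. → (42, 40)
9P: (42, 40) + (14, 40). λ = (40 - 40)/(14 - 42) ≡ 0/15 mod 43. 15⁻¹ ≡ 23 (mod 43) since 15·23 = 345 ≡ 1, so λ ≡ 0.
  x = λ² - 42 - 14 = 0 - 56 ≡ 30; y = λ·(42 - 30) - 40 ≡ 3. → (30, 3)
10P: (30, 3) + (14, 40). λ = (40 - 3)/(14 - 30) ≡ 37/27 mod 43. 27⁻¹ ≡ 8 (mod 43), so λ ≡ 38.
  x = λ² - 30 - 14 = 1444 - 44 ≡ 24; y = λ·(30 - 24) - 3 ≡ 10. → (24, 10)
11P: (24, 10) + (14, 40). λ = (40 - 10)/(14 - 24) ≡ 30/33 mod 43. 33⁻¹ ≡ 30 (mod 43), so λ ≡ 40.
  x = λ² - 24 - 14 = 1600 - 38 ≡ 14; y = λ·(24 - 14) - 10 ≡ 3. → (14, 3)
12P: (14, 3) + (14, 40): same x and y₁ ≡ -y₂, so the sum is the point at infinity.
12P = the point at infinity, so the order is 12.

12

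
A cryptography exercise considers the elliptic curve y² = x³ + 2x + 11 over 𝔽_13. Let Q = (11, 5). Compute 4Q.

Double-and-add on 4 = (100)₂. Start with Q = (11, 5) for the leading 1-bit.
double: tangent at (11, 5): λ = (3·11² + 2)/(2·5) ≡ 1/10. 10⁻¹ ≡ 4 (mod 13), so λ ≡ 1·4 ≡ 4.
  x = λ² - 11 - 11 = 16 - 22 ≡ 7; y = λ·(11 - 7) - 5 ≡ 11. → (7, 11)
double: tangent at (7, 11): λ = (3·7² + 2)/(2·11) ≡ 6/9. 9⁻¹ ≡ 3 (mod 13) since 9·3 = 27 ≡ 1, so λ ≡ 6·3 ≡ 5.
  x = λ² - 7 - 7 = 25 - 14 ≡ 11; y = λ·(7 - 11) - 11 ≡ 8. → (11, 8)

(11, 8)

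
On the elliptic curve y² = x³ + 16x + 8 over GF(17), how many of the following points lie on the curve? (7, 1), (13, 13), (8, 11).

(7, 1): 1² ≡ 1, rhs ≡ 4 → off.
(13, 13): 13² ≡ 16, rhs ≡ 16 → on.
(8, 11): 11² ≡ 2, rhs ≡ 2 → on.

2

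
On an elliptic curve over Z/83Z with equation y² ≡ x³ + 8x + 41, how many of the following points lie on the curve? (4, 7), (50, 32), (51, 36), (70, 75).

3

(4, 7): 7² ≡ 49, rhs ≡ 54 → off.
(50, 32): 32² ≡ 28, rhs ≡ 28 → on.
(51, 36): 36² ≡ 51, rhs ≡ 51 → on.
(70, 75): 75² ≡ 64, rhs ≡ 64 → on.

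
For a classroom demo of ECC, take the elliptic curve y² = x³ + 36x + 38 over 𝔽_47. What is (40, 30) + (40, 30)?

tangent at (40, 30): λ = (3·40² + 36)/(2·30) ≡ 42/13. 13⁻¹ ≡ 29 (mod 47) since 13·29 = 377 ≡ 1, so λ ≡ 42·29 ≡ 43.
  x = λ² - 40 - 40 = 1849 - 80 ≡ 30; y = λ·(40 - 30) - 30 ≡ 24. → (30, 24)

(30, 24)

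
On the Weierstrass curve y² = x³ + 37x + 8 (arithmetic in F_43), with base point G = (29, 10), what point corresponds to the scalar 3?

O

Repeated addition: build up to 3G.
2G: tangent at (29, 10): λ = (3·29² + 37)/(2·10) ≡ 23/20. 20⁻¹ ≡ 28 (mod 43), so λ ≡ 23·28 ≡ 42.
  x = λ² - 29 - 29 = 1764 - 58 ≡ 29; y = λ·(29 - 29) - 10 ≡ 33. → (29, 33)
3G: (29, 33) + (29, 10): same x and y₁ ≡ -y₂, so the sum is O.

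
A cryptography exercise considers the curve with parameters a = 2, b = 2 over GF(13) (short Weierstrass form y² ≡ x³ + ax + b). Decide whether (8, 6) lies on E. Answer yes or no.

yes

y² = 6² ≡ 10; x³ + 2x + 2 = 530 ≡ 10 (mod 13). 10 = 10.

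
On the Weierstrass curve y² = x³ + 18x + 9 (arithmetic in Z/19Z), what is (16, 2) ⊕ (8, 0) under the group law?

(1, 16)

(16, 2) + (8, 0). λ = (0 - 2)/(8 - 16) ≡ 17/11 mod 19. 11⁻¹ ≡ 7 (mod 19), so λ ≡ 5.
  x = λ² - 16 - 8 = 25 - 24 ≡ 1; y = λ·(16 - 1) - 2 ≡ 16. → (1, 16)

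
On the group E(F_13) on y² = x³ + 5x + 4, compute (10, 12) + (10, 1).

The two points share x = 10 and their y-coordinates satisfy 12 + 1 ≡ 0 (mod 13), so they are inverses. Their sum is O.

O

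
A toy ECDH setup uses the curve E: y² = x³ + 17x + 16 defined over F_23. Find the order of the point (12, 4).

5

2P: tangent at (12, 4): λ = (3·12² + 17)/(2·4) ≡ 12/8. 8⁻¹ ≡ 3 (mod 23) since 8·3 = 24 ≡ 1, so λ ≡ 12·3 ≡ 13.
  x = λ² - 12 - 12 = 169 - 24 ≡ 7; y = λ·(12 - 7) - 4 ≡ 15. → (7, 15)
3P: (7, 15) + (12, 4). λ = (4 - 15)/(12 - 7) ≡ 12/5 mod 23. 5⁻¹ ≡ 14 (mod 23), so λ ≡ 7.
  x = λ² - 7 - 12 = 49 - 19 ≡ 7; y = λ·(7 - 7) - 15 ≡ 8. → (7, 8)
4P: (7, 8) + (12, 4). λ = (4 - 8)/(12 - 7) ≡ 19/5 mod 23. 5⁻¹ ≡ 14 (mod 23) since 5·14 = 70 ≡ 1, so λ ≡ 13.
  x = λ² - 7 - 12 = 169 - 19 ≡ 12; y = λ·(7 - 12) - 8 ≡ 19. → (12, 19)
5P: (12, 19) + (12, 4): same x and y₁ ≡ -y₂, so the sum is 𝒪.
5P = 𝒪, so the order is 5.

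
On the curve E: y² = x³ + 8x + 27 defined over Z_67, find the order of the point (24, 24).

11

2P: tangent at (24, 24): λ = (3·24² + 8)/(2·24) ≡ 61/48. 48⁻¹ ≡ 7 (mod 67), so λ ≡ 61·7 ≡ 25.
  x = λ² - 24 - 24 = 625 - 48 ≡ 41; y = λ·(24 - 41) - 24 ≡ 20. → (41, 20)
3P: (41, 20) + (24, 24). λ = (24 - 20)/(24 - 41) ≡ 4/50 mod 67. 50⁻¹ ≡ 63 (mod 67), so λ ≡ 51.
  x = λ² - 41 - 24 = 2601 - 65 ≡ 57; y = λ·(41 - 57) - 20 ≡ 35. → (57, 35)
4P: (57, 35) + (24, 24). λ = (24 - 35)/(24 - 57) ≡ 56/34 mod 67. 34⁻¹ ≡ 2 (mod 67), so λ ≡ 45.
  x = λ² - 57 - 24 = 2025 - 81 ≡ 1; y = λ·(57 - 1) - 35 ≡ 6. → (1, 6)
5P: (1, 6) + (24, 24). λ = (24 - 6)/(24 - 1) ≡ 18/23 mod 67. 23⁻¹ ≡ 35 (mod 67), so λ ≡ 27.
  x = λ² - 1 - 24 = 729 - 25 ≡ 34; y = λ·(1 - 34) - 6 ≡ 41. → (34, 41)
6P: (34, 41) + (24, 24). λ = (24 - 41)/(24 - 34) ≡ 50/57 mod 67. 57⁻¹ ≡ 20 (mod 67), so λ ≡ 62.
  x = λ² - 34 - 24 = 3844 - 58 ≡ 34; y = λ·(34 - 34) - 41 ≡ 26. → (34, 26)
7P: (34, 26) + (24, 24). λ = (24 - 26)/(24 - 34) ≡ 65/57 mod 67. 57⁻¹ ≡ 20 (mod 67) since 57·20 = 1140 ≡ 1, so λ ≡ 27.
  x = λ² - 34 - 24 = 729 - 58 ≡ 1; y = λ·(34 - 1) - 26 ≡ 61. → (1, 61)
8P: (1, 61) + (24, 24). λ = (24 - 61)/(24 - 1) ≡ 30/23 mod 67. 23⁻¹ ≡ 35 (mod 67) since 23·35 = 805 ≡ 1, so λ ≡ 45.
  x = λ² - 1 - 24 = 2025 - 25 ≡ 57; y = λ·(1 - 57) - 61 ≡ 32. → (57, 32)
9P: (57, 32) + (24, 24). λ = (24 - 32)/(24 - 57) ≡ 59/34 mod 67. 34⁻¹ ≡ 2 (mod 67) since 34·2 = 68 ≡ 1, so λ ≡ 51.
  x = λ² - 57 - 24 = 2601 - 81 ≡ 41; y = λ·(57 - 41) - 32 ≡ 47. → (41, 47)
10P: (41, 47) + (24, 24). λ = (24 - 47)/(24 - 41) ≡ 44/50 mod 67. 50⁻¹ ≡ 63 (mod 67), so λ ≡ 25.
  x = λ² - 41 - 24 = 625 - 65 ≡ 24; y = λ·(41 - 24) - 47 ≡ 43. → (24, 43)
11P: (24, 43) + (24, 24): same x and y₁ ≡ -y₂, so the sum is the point at infinity.
11P = the point at infinity, so the order is 11.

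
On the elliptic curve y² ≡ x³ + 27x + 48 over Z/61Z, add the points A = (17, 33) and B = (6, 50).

(17, 33) + (6, 50). λ = (50 - 33)/(6 - 17) ≡ 17/50 mod 61. 50⁻¹ ≡ 11 (mod 61) since 50·11 = 550 ≡ 1, so λ ≡ 4.
  x = λ² - 17 - 6 = 16 - 23 ≡ 54; y = λ·(17 - 54) - 33 ≡ 2. → (54, 2)

(54, 2)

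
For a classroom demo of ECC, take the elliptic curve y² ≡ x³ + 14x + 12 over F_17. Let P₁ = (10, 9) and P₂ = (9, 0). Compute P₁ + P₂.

(11, 16)

(10, 9) + (9, 0). λ = (0 - 9)/(9 - 10) ≡ 8/16 mod 17. 16⁻¹ ≡ 16 (mod 17), so λ ≡ 9.
  x = λ² - 10 - 9 = 81 - 19 ≡ 11; y = λ·(10 - 11) - 9 ≡ 16. → (11, 16)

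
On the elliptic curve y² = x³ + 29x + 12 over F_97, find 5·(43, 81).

(34, 12)

Write Q = (43, 81).
Double-and-add on 5 = (101)₂. Start with Q = (43, 81) for the leading 1-bit.
double: tangent at (43, 81): λ = (3·43² + 29)/(2·81) ≡ 47/65. 65⁻¹ ≡ 3 (mod 97) since 65·3 = 195 ≡ 1, so λ ≡ 47·3 ≡ 44.
  x = λ² - 43 - 43 = 1936 - 86 ≡ 7; y = λ·(43 - 7) - 81 ≡ 48. → (7, 48)
double: tangent at (7, 48): λ = (3·7² + 29)/(2·48) ≡ 79/96. 96⁻¹ ≡ 96 (mod 97), so λ ≡ 79·96 ≡ 18.
  x = λ² - 7 - 7 = 324 - 14 ≡ 19; y = λ·(7 - 19) - 48 ≡ 27. → (19, 27)
add Q: (19, 27) + (43, 81). λ = (81 - 27)/(43 - 19) ≡ 54/24 mod 97. 24⁻¹ ≡ 93 (mod 97), so λ ≡ 75.
  x = λ² - 19 - 43 = 5625 - 62 ≡ 34; y = λ·(19 - 34) - 27 ≡ 12. → (34, 12)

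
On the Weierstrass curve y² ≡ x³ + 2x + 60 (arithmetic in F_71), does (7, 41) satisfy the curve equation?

y² = 41² ≡ 48; x³ + 2x + 60 = 417 ≡ 62 (mod 71). 48 ≠ 62.

no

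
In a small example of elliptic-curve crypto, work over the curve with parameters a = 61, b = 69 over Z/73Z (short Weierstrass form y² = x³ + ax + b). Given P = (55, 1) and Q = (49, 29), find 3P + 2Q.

(20, 23)

First 3P:
Repeated addition: build up to 3P.
2P: tangent at (55, 1): λ = (3·55² + 61)/(2·1) ≡ 11/2. 2⁻¹ ≡ 37 (mod 73), so λ ≡ 11·37 ≡ 42.
  x = λ² - 55 - 55 = 1764 - 110 ≡ 48; y = λ·(55 - 48) - 1 ≡ 1. → (48, 1)
3P: (48, 1) + (55, 1). λ = (1 - 1)/(55 - 48) ≡ 0/7 mod 73. 7⁻¹ ≡ 21 (mod 73), so λ ≡ 0.
  x = λ² - 48 - 55 = 0 - 103 ≡ 43; y = λ·(48 - 43) - 1 ≡ 72. → (43, 72)
3P = (43, 72).
Next 2Q:
Repeated addition: build up to 2Q.
2Q: tangent at (49, 29): λ = (3·49² + 61)/(2·29) ≡ 37/58. 58⁻¹ ≡ 34 (mod 73) since 58·34 = 1972 ≡ 1, so λ ≡ 37·34 ≡ 17.
  x = λ² - 49 - 49 = 289 - 98 ≡ 45; y = λ·(49 - 45) - 29 ≡ 39. → (45, 39)
2Q = (45, 39).
Finally 3P + 2Q:
(43, 72) + (45, 39). λ = (39 - 72)/(45 - 43) ≡ 40/2 mod 73. 2⁻¹ ≡ 37 (mod 73) since 2·37 = 74 ≡ 1, so λ ≡ 20.
  x = λ² - 43 - 45 = 400 - 88 ≡ 20; y = λ·(43 - 20) - 72 ≡ 23. → (20, 23)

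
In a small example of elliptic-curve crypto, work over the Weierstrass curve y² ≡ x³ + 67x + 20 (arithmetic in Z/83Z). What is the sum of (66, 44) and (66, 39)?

The two points share x = 66 and their y-coordinates satisfy 44 + 39 ≡ 0 (mod 83), so they are inverses. Their sum is 𝒪.

O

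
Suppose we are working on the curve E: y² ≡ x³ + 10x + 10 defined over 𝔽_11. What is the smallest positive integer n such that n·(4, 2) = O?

7

2P: tangent at (4, 2): λ = (3·4² + 10)/(2·2) ≡ 3/4. 4⁻¹ ≡ 3 (mod 11), so λ ≡ 3·3 ≡ 9.
  x = λ² - 4 - 4 = 81 - 8 ≡ 7; y = λ·(4 - 7) - 2 ≡ 4. → (7, 4)
3P: (7, 4) + (4, 2). λ = (2 - 4)/(4 - 7) ≡ 9/8 mod 11. 8⁻¹ ≡ 7 (mod 11), so λ ≡ 8.
  x = λ² - 7 - 4 = 64 - 11 ≡ 9; y = λ·(7 - 9) - 4 ≡ 2. → (9, 2)
4P: (9, 2) + (4, 2). λ = (2 - 2)/(4 - 9) ≡ 0/6 mod 11. 6⁻¹ ≡ 2 (mod 11), so λ ≡ 0.
  x = λ² - 9 - 4 = 0 - 13 ≡ 9; y = λ·(9 - 9) - 2 ≡ 9. → (9, 9)
5P: (9, 9) + (4, 2). λ = (2 - 9)/(4 - 9) ≡ 4/6 mod 11. 6⁻¹ ≡ 2 (mod 11), so λ ≡ 8.
  x = λ² - 9 - 4 = 64 - 13 ≡ 7; y = λ·(9 - 7) - 9 ≡ 7. → (7, 7)
6P: (7, 7) + (4, 2). λ = (2 - 7)/(4 - 7) ≡ 6/8 mod 11. 8⁻¹ ≡ 7 (mod 11), so λ ≡ 9.
  x = λ² - 7 - 4 = 81 - 11 ≡ 4; y = λ·(7 - 4) - 7 ≡ 9. → (4, 9)
7P: (4, 9) + (4, 2): same x and y₁ ≡ -y₂, so the sum is O.
7P = O, so the order is 7.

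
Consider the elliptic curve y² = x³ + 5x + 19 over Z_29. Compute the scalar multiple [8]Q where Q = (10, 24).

Repeated addition: build up to 8Q.
2Q: tangent at (10, 24): λ = (3·10² + 5)/(2·24) ≡ 15/19. 19⁻¹ ≡ 26 (mod 29), so λ ≡ 15·26 ≡ 13.
  x = λ² - 10 - 10 = 169 - 20 ≡ 4; y = λ·(10 - 4) - 24 ≡ 25. → (4, 25)
3Q: (4, 25) + (10, 24). λ = (24 - 25)/(10 - 4) ≡ 28/6 mod 29. 6⁻¹ ≡ 5 (mod 29), so λ ≡ 24.
  x = λ² - 4 - 10 = 576 - 14 ≡ 11; y = λ·(4 - 11) - 25 ≡ 10. → (11, 10)
4Q: (11, 10) + (10, 24). λ = (24 - 10)/(10 - 11) ≡ 14/28 mod 29. 28⁻¹ ≡ 28 (mod 29) since 28·28 = 784 ≡ 1, so λ ≡ 15.
  x = λ² - 11 - 10 = 225 - 21 ≡ 1; y = λ·(11 - 1) - 10 ≡ 24. → (1, 24)
5Q: (1, 24) + (10, 24). λ = (24 - 24)/(10 - 1) ≡ 0/9 mod 29. 9⁻¹ ≡ 13 (mod 29), so λ ≡ 0.
  x = λ² - 1 - 10 = 0 - 11 ≡ 18; y = λ·(1 - 18) - 24 ≡ 5. → (18, 5)
6Q: (18, 5) + (10, 24). λ = (24 - 5)/(10 - 18) ≡ 19/21 mod 29. 21⁻¹ ≡ 18 (mod 29), so λ ≡ 23.
  x = λ² - 18 - 10 = 529 - 28 ≡ 8; y = λ·(18 - 8) - 5 ≡ 22. → (8, 22)
7Q: (8, 22) + (10, 24). λ = (24 - 22)/(10 - 8) ≡ 2/2 mod 29. 2⁻¹ ≡ 15 (mod 29) since 2·15 = 30 ≡ 1, so λ ≡ 1.
  x = λ² - 8 - 10 = 1 - 18 ≡ 12; y = λ·(8 - 12) - 22 ≡ 3. → (12, 3)
8Q: (12, 3) + (10, 24). λ = (24 - 3)/(10 - 12) ≡ 21/27 mod 29. 27⁻¹ ≡ 14 (mod 29), so λ ≡ 4.
  x = λ² - 12 - 10 = 16 - 22 ≡ 23; y = λ·(12 - 23) - 3 ≡ 11. → (23, 11)

(23, 11)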